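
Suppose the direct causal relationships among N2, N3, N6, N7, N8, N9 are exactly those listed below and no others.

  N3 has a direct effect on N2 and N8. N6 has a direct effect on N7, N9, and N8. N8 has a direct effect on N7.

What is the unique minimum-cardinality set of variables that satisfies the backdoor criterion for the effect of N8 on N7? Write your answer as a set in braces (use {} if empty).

Variables eligible for adjustment (non-descendants of N8, excluding N8 and N7): {N2, N3, N6, N9}.
Backdoor paths from N8 to N7:
  P1: N8 <- N6 -> N7
The empty set is not sufficient: P1 (N8 <- N6 -> N7) has no collider blocking it and no conditioned non-collider, so it is open.
Try {N6}:
  P1: blocked at fork node N6 ∈ conditioning set.
{N6} contains no descendant of N8 and blocks every backdoor path.
No other singleton works — e.g. {N3} leaves P1 open — so {N6} is the unique smallest valid adjustment set.

{N6}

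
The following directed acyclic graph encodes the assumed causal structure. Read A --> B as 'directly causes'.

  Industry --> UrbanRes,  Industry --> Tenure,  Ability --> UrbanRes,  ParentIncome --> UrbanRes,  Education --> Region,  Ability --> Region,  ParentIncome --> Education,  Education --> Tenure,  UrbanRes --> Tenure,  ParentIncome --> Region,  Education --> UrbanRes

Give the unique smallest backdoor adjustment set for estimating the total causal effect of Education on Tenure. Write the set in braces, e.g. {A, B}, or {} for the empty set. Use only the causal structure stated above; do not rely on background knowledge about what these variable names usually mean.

{ParentIncome}

Variables eligible for adjustment (non-descendants of Education, excluding Education and Tenure): {Ability, Industry, ParentIncome}.
Backdoor paths from Education to Tenure:
  P1: Education <- ParentIncome -> UrbanRes <- Industry -> Tenure
  P2: Education <- ParentIncome -> UrbanRes -> Tenure
  P3: Education <- ParentIncome -> Region <- Ability -> UrbanRes <- Industry -> Tenure
  P4: Education <- ParentIncome -> Region <- Ability -> UrbanRes -> Tenure
The empty set is not sufficient: P2 (Education <- ParentIncome -> UrbanRes -> Tenure) has no collider blocking it and no conditioned non-collider, so it is open.
Try {ParentIncome}:
  P1: blocked at fork node ParentIncome ∈ conditioning set.
  P2: blocked at fork node ParentIncome ∈ conditioning set.
  P3: blocked at fork node ParentIncome ∈ conditioning set.
  P4: blocked at fork node ParentIncome ∈ conditioning set.
{ParentIncome} contains no descendant of Education and blocks every backdoor path.
No other singleton works — e.g. {Ability} leaves P2 open — so {ParentIncome} is the unique smallest valid adjustment set.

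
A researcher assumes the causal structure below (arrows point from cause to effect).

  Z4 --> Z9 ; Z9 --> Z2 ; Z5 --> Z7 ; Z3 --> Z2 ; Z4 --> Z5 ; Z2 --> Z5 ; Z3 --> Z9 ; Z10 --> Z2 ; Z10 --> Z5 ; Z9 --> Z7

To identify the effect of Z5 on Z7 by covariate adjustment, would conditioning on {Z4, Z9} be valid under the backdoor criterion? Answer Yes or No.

Yes

Backdoor paths from Z5 to Z7 (paths whose first edge points into Z5):
  P1: Z5 <- Z4 -> Z9 -> Z7
  P2: Z5 <- Z10 -> Z2 <- Z3 -> Z9 -> Z7
  P3: Z5 <- Z10 -> Z2 <- Z9 -> Z7
  P4: Z5 <- Z2 <- Z3 -> Z9 -> Z7
  P5: Z5 <- Z2 <- Z9 -> Z7
Condition 1 (no descendant of Z5 in the set): holds — descendants of Z5 are {Z7}; none are in {Z4, Z9}.
Condition 2 (every backdoor path blocked by {Z4, Z9}):
  P1: blocked at fork node Z4 ∈ conditioning set.
  P2: blocked at collider Z2 (neither it nor any descendant is in the conditioning set).
  P3: blocked at collider Z2 (neither it nor any descendant is in the conditioning set).
  P4: blocked at chain node Z9 ∈ conditioning set.
  P5: blocked at fork node Z9 ∈ conditioning set.
{Z4, Z9} satisfies the backdoor criterion.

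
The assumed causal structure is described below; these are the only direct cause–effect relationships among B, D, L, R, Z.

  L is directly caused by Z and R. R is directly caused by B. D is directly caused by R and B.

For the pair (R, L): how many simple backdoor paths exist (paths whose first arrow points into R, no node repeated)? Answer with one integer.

A backdoor path from R to L is any simple undirected path whose first edge points into R (i.e. leaves R via a parent).
Parents of R: {B}.
No simple path from any parent of R reaches L without revisiting R, so there are no backdoor paths.

0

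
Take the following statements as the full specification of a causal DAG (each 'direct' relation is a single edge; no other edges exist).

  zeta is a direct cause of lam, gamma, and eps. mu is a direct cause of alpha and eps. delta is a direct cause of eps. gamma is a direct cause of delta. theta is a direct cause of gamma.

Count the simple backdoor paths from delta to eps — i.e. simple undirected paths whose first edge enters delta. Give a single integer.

A backdoor path from delta to eps is any simple undirected path whose first edge points into delta (i.e. leaves delta via a parent).
Parents of delta: {gamma}.
Enumerating:
  P1: delta <- gamma <- zeta -> eps
That exhausts the simple backdoor paths. Count: 1.

1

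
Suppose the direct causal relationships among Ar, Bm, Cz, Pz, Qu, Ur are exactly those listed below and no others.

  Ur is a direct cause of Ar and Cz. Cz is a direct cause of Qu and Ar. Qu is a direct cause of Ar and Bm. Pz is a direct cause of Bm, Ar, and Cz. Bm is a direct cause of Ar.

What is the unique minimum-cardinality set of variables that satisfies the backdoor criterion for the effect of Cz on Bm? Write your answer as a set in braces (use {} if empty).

Variables eligible for adjustment (non-descendants of Cz, excluding Cz and Bm): {Pz, Ur}.
Backdoor paths from Cz to Bm:
  P1: Cz <- Ur -> Ar <- Pz -> Bm
  P2: Cz <- Ur -> Ar <- Qu -> Bm
  P3: Cz <- Ur -> Ar <- Bm
  P4: Cz <- Pz -> Bm
  P5: Cz <- Pz -> Ar <- Qu -> Bm
  P6: Cz <- Pz -> Ar <- Bm
The empty set is not sufficient: P4 (Cz <- Pz -> Bm) has no collider blocking it and no conditioned non-collider, so it is open.
Try {Pz}:
  P1: blocked at collider Ar (neither it nor any descendant is in the conditioning set).
  P2: blocked at collider Ar (neither it nor any descendant is in the conditioning set).
  P3: blocked at collider Ar (neither it nor any descendant is in the conditioning set).
  P4: blocked at fork node Pz ∈ conditioning set.
  P5: blocked at fork node Pz ∈ conditioning set.
  P6: blocked at fork node Pz ∈ conditioning set.
{Pz} contains no descendant of Cz and blocks every backdoor path.
No other singleton works — e.g. {Ur} leaves P4 open — so {Pz} is the unique smallest valid adjustment set.

{Pz}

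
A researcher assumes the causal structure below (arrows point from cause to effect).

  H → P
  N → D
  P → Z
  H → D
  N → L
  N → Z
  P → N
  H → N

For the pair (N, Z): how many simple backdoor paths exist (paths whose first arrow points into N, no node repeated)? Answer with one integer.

A backdoor path from N to Z is any simple undirected path whose first edge points into N (i.e. leaves N via a parent).
Parents of N: {H, P}.
Enumerating:
  P1: N <- H -> P -> Z
  P2: N <- P -> Z
That exhausts the simple backdoor paths. Count: 2.

2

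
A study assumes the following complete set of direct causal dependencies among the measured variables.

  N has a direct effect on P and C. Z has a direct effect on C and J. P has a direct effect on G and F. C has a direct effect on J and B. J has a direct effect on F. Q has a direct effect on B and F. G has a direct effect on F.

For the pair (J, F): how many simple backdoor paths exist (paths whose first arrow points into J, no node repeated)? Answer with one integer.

A backdoor path from J to F is any simple undirected path whose first edge points into J (i.e. leaves J via a parent).
Parents of J: {C, Z}.
Enumerating:
  P1: J <- Z -> C <- N -> P -> G -> F
  P2: J <- Z -> C <- N -> P -> F
  P3: J <- Z -> C -> B <- Q -> F
  P4: J <- C <- N -> P -> G -> F
  P5: J <- C <- N -> P -> F
  P6: J <- C -> B <- Q -> F
That exhausts the simple backdoor paths. Count: 6.

6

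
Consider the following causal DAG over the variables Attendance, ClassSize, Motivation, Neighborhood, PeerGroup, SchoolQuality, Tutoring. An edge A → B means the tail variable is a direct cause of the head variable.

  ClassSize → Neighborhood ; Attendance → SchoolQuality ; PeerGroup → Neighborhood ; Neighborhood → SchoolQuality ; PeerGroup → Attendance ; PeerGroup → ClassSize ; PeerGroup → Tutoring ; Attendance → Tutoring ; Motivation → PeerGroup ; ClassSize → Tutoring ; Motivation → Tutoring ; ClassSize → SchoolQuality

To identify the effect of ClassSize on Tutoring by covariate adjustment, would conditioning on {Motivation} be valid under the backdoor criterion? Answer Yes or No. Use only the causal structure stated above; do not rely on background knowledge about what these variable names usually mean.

Backdoor paths from ClassSize to Tutoring (paths whose first edge points into ClassSize):
  P1: ClassSize <- PeerGroup <- Motivation -> Tutoring
  P2: ClassSize <- PeerGroup -> Attendance -> Tutoring
  P3: ClassSize <- PeerGroup -> Neighborhood -> SchoolQuality <- Attendance -> Tutoring
  P4: ClassSize <- PeerGroup -> Tutoring
Condition 1 (no descendant of ClassSize in the set): holds — descendants of ClassSize are {Neighborhood, SchoolQuality, Tutoring}; none are in {Motivation}.
Condition 2 (every backdoor path blocked by {Motivation}):
  P1: blocked at fork node Motivation ∈ conditioning set.
  P2: open — no interior node is in the conditioning set.
  P3: blocked at collider SchoolQuality (neither it nor any descendant is in the conditioning set).
  P4: open — no interior node is in the conditioning set.
{Motivation} does not satisfy the backdoor criterion.

No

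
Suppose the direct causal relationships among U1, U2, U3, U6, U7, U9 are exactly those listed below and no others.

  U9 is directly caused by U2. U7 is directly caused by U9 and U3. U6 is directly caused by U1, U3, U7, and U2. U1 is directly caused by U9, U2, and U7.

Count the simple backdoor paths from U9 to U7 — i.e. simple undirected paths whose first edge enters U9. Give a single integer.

A backdoor path from U9 to U7 is any simple undirected path whose first edge points into U9 (i.e. leaves U9 via a parent).
Parents of U9: {U2}.
Enumerating:
  P1: U9 <- U2 -> U1 <- U7
  P2: U9 <- U2 -> U1 -> U6 <- U3 -> U7
  P3: U9 <- U2 -> U1 -> U6 <- U7
  P4: U9 <- U2 -> U6 <- U3 -> U7
  P5: U9 <- U2 -> U6 <- U7
  P6: U9 <- U2 -> U6 <- U1 <- U7
That exhausts the simple backdoor paths. Count: 6.

6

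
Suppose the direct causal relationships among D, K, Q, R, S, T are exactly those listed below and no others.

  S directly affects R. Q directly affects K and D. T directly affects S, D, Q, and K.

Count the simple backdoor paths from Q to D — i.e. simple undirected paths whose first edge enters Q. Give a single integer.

A backdoor path from Q to D is any simple undirected path whose first edge points into Q (i.e. leaves Q via a parent).
Parents of Q: {T}.
Enumerating:
  P1: Q <- T -> D
That exhausts the simple backdoor paths. Count: 1.

1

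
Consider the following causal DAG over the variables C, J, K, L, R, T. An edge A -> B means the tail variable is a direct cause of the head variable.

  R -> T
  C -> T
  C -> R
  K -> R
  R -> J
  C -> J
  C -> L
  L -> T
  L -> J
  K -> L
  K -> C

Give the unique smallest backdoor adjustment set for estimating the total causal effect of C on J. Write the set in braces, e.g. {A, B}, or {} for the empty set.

Variables eligible for adjustment (non-descendants of C, excluding C and J): {K}.
Backdoor paths from C to J:
  P1: C <- K -> L -> T <- R -> J
  P2: C <- K -> L -> J
  P3: C <- K -> R -> T <- L -> J
  P4: C <- K -> R -> J
The empty set is not sufficient: P2 (C <- K -> L -> J) has no collider blocking it and no conditioned non-collider, so it is open.
Try {K}:
  P1: blocked at fork node K ∈ conditioning set.
  P2: blocked at fork node K ∈ conditioning set.
  P3: blocked at fork node K ∈ conditioning set.
  P4: blocked at fork node K ∈ conditioning set.
{K} contains no descendant of C and blocks every backdoor path.
{K} is the unique smallest valid adjustment set.

{K}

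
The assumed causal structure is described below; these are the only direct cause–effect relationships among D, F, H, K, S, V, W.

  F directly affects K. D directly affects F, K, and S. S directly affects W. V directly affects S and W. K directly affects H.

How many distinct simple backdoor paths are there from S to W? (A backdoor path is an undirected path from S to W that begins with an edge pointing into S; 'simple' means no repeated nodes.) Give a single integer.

1

A backdoor path from S to W is any simple undirected path whose first edge points into S (i.e. leaves S via a parent).
Parents of S: {D, V}.
Enumerating:
  P1: S <- V -> W
That exhausts the simple backdoor paths. Count: 1.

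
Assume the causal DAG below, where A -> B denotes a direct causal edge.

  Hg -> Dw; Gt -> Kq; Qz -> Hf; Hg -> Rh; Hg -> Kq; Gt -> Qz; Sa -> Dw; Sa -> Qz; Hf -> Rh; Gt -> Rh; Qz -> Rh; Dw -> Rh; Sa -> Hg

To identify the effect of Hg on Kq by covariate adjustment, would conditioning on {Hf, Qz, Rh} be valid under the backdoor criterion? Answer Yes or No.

No

Backdoor paths from Hg to Kq (paths whose first edge points into Hg):
  P1: Hg <- Sa -> Dw -> Rh <- Gt -> Kq
  P2: Hg <- Sa -> Dw -> Rh <- Qz <- Gt -> Kq
  P3: Hg <- Sa -> Dw -> Rh <- Hf <- Qz <- Gt -> Kq
  P4: Hg <- Sa -> Qz <- Gt -> Kq
  P5: Hg <- Sa -> Qz -> Hf -> Rh <- Gt -> Kq
  P6: Hg <- Sa -> Qz -> Rh <- Gt -> Kq
Condition 1 (no descendant of Hg in the set): FAILS — Rh is a descendant of Hg.
Condition 2 (every backdoor path blocked by {Hf, Qz, Rh}):
  P1: open — collider(s) Rh are conditioned on (or have a conditioned descendant) and no non-collider on the path is in the set.
  P2: blocked at chain node Qz ∈ conditioning set.
  P3: blocked at chain node Hf ∈ conditioning set.
  P4: open — collider(s) Qz are conditioned on (or have a conditioned descendant) and no non-collider on the path is in the set.
  P5: blocked at chain node Qz ∈ conditioning set.
  P6: blocked at chain node Qz ∈ conditioning set.
{Hf, Qz, Rh} does not satisfy the backdoor criterion.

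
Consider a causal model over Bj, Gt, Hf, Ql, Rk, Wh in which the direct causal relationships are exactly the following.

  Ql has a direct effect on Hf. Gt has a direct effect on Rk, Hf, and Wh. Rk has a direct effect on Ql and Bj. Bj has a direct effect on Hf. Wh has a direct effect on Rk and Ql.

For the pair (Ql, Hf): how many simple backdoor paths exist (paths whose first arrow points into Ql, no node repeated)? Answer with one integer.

7

A backdoor path from Ql to Hf is any simple undirected path whose first edge points into Ql (i.e. leaves Ql via a parent).
Parents of Ql: {Rk, Wh}.
Enumerating:
  P1: Ql <- Wh <- Gt -> Rk -> Bj -> Hf
  P2: Ql <- Wh <- Gt -> Hf
  P3: Ql <- Wh -> Rk <- Gt -> Hf
  P4: Ql <- Wh -> Rk -> Bj -> Hf
  P5: Ql <- Rk <- Gt -> Hf
  P6: Ql <- Rk <- Wh <- Gt -> Hf
  P7: Ql <- Rk -> Bj -> Hf
That exhausts the simple backdoor paths. Count: 7.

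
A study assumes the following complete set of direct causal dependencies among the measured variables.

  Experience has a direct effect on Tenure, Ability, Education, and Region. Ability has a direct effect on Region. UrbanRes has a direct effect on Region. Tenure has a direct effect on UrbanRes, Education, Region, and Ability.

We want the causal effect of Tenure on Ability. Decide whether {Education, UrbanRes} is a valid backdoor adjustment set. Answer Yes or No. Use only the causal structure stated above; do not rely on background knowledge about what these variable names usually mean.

Backdoor paths from Tenure to Ability (paths whose first edge points into Tenure):
  P1: Tenure <- Experience -> Ability
  P2: Tenure <- Experience -> Region <- Ability
Condition 1 (no descendant of Tenure in the set): FAILS — Education and UrbanRes are descendants of Tenure.
Condition 2 (every backdoor path blocked by {Education, UrbanRes}):
  P1: open — no interior node is in the conditioning set.
  P2: blocked at collider Region (neither it nor any descendant is in the conditioning set).
{Education, UrbanRes} does not satisfy the backdoor criterion.

No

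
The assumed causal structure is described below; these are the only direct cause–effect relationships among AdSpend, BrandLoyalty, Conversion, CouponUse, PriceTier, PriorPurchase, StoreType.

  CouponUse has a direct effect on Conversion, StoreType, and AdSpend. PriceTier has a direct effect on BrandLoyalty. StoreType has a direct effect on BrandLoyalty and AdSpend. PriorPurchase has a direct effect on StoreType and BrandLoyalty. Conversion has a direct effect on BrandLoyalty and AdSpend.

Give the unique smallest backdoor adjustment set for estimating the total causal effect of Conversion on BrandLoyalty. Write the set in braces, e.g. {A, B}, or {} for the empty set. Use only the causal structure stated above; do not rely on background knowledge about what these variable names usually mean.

{CouponUse}

Variables eligible for adjustment (non-descendants of Conversion, excluding Conversion and BrandLoyalty): {CouponUse, PriceTier, PriorPurchase, StoreType}.
Backdoor paths from Conversion to BrandLoyalty:
  P1: Conversion <- CouponUse -> StoreType <- PriorPurchase -> BrandLoyalty
  P2: Conversion <- CouponUse -> StoreType -> BrandLoyalty
  P3: Conversion <- CouponUse -> AdSpend <- StoreType <- PriorPurchase -> BrandLoyalty
  P4: Conversion <- CouponUse -> AdSpend <- StoreType -> BrandLoyalty
The empty set is not sufficient: P2 (Conversion <- CouponUse -> StoreType -> BrandLoyalty) has no collider blocking it and no conditioned non-collider, so it is open.
Try {CouponUse}:
  P1: blocked at fork node CouponUse ∈ conditioning set.
  P2: blocked at fork node CouponUse ∈ conditioning set.
  P3: blocked at fork node CouponUse ∈ conditioning set.
  P4: blocked at fork node CouponUse ∈ conditioning set.
{CouponUse} contains no descendant of Conversion and blocks every backdoor path.
No other singleton works — e.g. {PriorPurchase} leaves P2 open — so {CouponUse} is the unique smallest valid adjustment set.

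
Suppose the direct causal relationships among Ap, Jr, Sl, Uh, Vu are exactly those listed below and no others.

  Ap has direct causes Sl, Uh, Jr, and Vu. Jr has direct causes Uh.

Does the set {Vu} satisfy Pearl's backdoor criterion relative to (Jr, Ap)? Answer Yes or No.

Backdoor paths from Jr to Ap (paths whose first edge points into Jr):
  P1: Jr <- Uh -> Ap
Condition 1 (no descendant of Jr in the set): holds — descendants of Jr are {Ap}; none are in {Vu}.
Condition 2 (every backdoor path blocked by {Vu}):
  P1: open — no interior node is in the conditioning set.
{Vu} does not satisfy the backdoor criterion.

No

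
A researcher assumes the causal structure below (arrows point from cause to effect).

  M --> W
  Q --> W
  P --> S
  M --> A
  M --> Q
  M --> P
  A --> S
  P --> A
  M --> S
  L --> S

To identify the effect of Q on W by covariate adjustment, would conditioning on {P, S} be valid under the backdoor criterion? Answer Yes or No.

No

Backdoor paths from Q to W (paths whose first edge points into Q):
  P1: Q <- M -> W
Condition 1 (no descendant of Q in the set): holds — descendants of Q are {W}; none are in {P, S}.
Condition 2 (every backdoor path blocked by {P, S}):
  P1: open — no interior node is in the conditioning set.
{P, S} does not satisfy the backdoor criterion.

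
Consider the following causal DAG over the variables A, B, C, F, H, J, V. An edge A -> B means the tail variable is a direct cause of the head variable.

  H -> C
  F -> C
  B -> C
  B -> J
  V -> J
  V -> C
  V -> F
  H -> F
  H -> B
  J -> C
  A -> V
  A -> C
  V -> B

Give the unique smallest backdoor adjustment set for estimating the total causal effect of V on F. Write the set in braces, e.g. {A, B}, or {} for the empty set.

Variables eligible for adjustment (non-descendants of V, excluding V and F): {A, H}.
Backdoor paths from V to F:
  P1: V <- A -> C <- H -> F
  P2: V <- A -> C <- B <- H -> F
  P3: V <- A -> C <- F
  P4: V <- A -> C <- J <- B <- H -> F
Each backdoor path contains an unconditioned collider, so every path is already blocked with the empty conditioning set:
  P1: blocked at collider C (neither it nor any descendant is in the conditioning set).
  P2: blocked at collider C (neither it nor any descendant is in the conditioning set).
  P3: blocked at collider C (neither it nor any descendant is in the conditioning set).
  P4: blocked at collider C (neither it nor any descendant is in the conditioning set).
The empty set is therefore the unique smallest valid set.

{}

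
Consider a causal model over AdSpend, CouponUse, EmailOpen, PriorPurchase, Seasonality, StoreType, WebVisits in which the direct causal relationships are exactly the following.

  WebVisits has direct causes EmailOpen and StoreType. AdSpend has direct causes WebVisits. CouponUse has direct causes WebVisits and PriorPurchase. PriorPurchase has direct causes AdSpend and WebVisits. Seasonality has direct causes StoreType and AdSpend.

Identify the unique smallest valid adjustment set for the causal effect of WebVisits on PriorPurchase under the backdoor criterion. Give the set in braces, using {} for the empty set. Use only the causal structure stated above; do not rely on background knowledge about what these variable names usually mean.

Variables eligible for adjustment (non-descendants of WebVisits, excluding WebVisits and PriorPurchase): {EmailOpen, StoreType}.
Backdoor paths from WebVisits to PriorPurchase:
  P1: WebVisits <- StoreType -> Seasonality <- AdSpend -> PriorPurchase
Each backdoor path contains an unconditioned collider, so every path is already blocked with the empty conditioning set:
  P1: blocked at collider Seasonality (neither it nor any descendant is in the conditioning set).
The empty set is therefore the unique smallest valid set.

{}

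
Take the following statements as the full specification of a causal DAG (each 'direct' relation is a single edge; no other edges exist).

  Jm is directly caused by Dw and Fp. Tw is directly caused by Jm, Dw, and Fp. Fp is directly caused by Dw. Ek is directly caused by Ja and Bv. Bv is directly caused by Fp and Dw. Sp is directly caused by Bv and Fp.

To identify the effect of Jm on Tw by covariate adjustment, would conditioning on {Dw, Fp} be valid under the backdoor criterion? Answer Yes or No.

Backdoor paths from Jm to Tw (paths whose first edge points into Jm):
  P1: Jm <- Dw -> Fp -> Tw
  P2: Jm <- Dw -> Bv <- Fp -> Tw
  P3: Jm <- Dw -> Bv -> Sp <- Fp -> Tw
  P4: Jm <- Dw -> Tw
  P5: Jm <- Fp <- Dw -> Tw
  P6: Jm <- Fp -> Bv <- Dw -> Tw
  P7: Jm <- Fp -> Sp <- Bv <- Dw -> Tw
  P8: Jm <- Fp -> Tw
Condition 1 (no descendant of Jm in the set): holds — descendants of Jm are {Tw}; none are in {Dw, Fp}.
Condition 2 (every backdoor path blocked by {Dw, Fp}):
  P1: blocked at fork node Dw ∈ conditioning set.
  P2: blocked at fork node Dw ∈ conditioning set.
  P3: blocked at fork node Dw ∈ conditioning set.
  P4: blocked at fork node Dw ∈ conditioning set.
  P5: blocked at chain node Fp ∈ conditioning set.
  P6: blocked at fork node Fp ∈ conditioning set.
  P7: blocked at fork node Fp ∈ conditioning set.
  P8: blocked at fork node Fp ∈ conditioning set.
{Dw, Fp} satisfies the backdoor criterion.

Yes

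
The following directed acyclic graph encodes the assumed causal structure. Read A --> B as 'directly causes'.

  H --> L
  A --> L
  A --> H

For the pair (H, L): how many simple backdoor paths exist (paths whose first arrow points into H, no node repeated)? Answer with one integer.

A backdoor path from H to L is any simple undirected path whose first edge points into H (i.e. leaves H via a parent).
Parents of H: {A}.
Enumerating:
  P1: H <- A -> L
That exhausts the simple backdoor paths. Count: 1.

1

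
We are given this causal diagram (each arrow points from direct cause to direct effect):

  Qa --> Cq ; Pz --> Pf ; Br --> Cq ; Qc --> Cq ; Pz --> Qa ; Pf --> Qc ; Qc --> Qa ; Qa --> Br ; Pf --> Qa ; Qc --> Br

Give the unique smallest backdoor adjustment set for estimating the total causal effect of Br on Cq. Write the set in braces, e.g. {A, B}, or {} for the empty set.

{Qa, Qc}

Variables eligible for adjustment (non-descendants of Br, excluding Br and Cq): {Pf, Pz, Qa, Qc}.
Backdoor paths from Br to Cq:
  P1: Br <- Qc <- Pf <- Pz -> Qa -> Cq
  P2: Br <- Qc <- Pf -> Qa -> Cq
  P3: Br <- Qc -> Qa -> Cq
  P4: Br <- Qc -> Cq
  P5: Br <- Qa <- Pz -> Pf -> Qc -> Cq
  P6: Br <- Qa <- Pf -> Qc -> Cq
  P7: Br <- Qa <- Qc -> Cq
  P8: Br <- Qa -> Cq
The empty set is not sufficient: P1 (Br <- Qc <- Pf <- Pz -> Qa -> Cq) has no collider blocking it and no conditioned non-collider, so it is open.
Try {Qa, Qc}:
  P1: blocked at chain node Qc ∈ conditioning set.
  P2: blocked at chain node Qc ∈ conditioning set.
  P3: blocked at fork node Qc ∈ conditioning set.
  P4: blocked at fork node Qc ∈ conditioning set.
  P5: blocked at chain node Qa ∈ conditioning set.
  P6: blocked at chain node Qa ∈ conditioning set.
  P7: blocked at chain node Qa ∈ conditioning set.
  P8: blocked at fork node Qa ∈ conditioning set.
{Qa, Qc} contains no descendant of Br and blocks every backdoor path.
Every element of {Qa, Qc} is needed (dropping Qa leaves P8 open; dropping Qc leaves P4 open), so no proper subset is valid.
Among all size-2 subsets of the eligible variables, only {Qa, Qc} blocks every backdoor path, so it is the unique smallest valid adjustment set.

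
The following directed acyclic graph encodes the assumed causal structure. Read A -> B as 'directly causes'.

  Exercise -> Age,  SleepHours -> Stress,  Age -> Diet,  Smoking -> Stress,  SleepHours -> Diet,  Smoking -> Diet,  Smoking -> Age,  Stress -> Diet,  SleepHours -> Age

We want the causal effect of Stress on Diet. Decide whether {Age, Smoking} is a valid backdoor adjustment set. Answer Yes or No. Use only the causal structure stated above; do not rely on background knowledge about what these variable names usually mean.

Backdoor paths from Stress to Diet (paths whose first edge points into Stress):
  P1: Stress <- SleepHours -> Age <- Smoking -> Diet
  P2: Stress <- SleepHours -> Age -> Diet
  P3: Stress <- SleepHours -> Diet
  P4: Stress <- Smoking -> Age <- SleepHours -> Diet
  P5: Stress <- Smoking -> Age -> Diet
  P6: Stress <- Smoking -> Diet
Condition 1 (no descendant of Stress in the set): holds — descendants of Stress are {Diet}; none are in {Age, Smoking}.
Condition 2 (every backdoor path blocked by {Age, Smoking}):
  P1: blocked at fork node Smoking ∈ conditioning set.
  P2: blocked at chain node Age ∈ conditioning set.
  P3: open — no interior node is in the conditioning set.
  P4: blocked at fork node Smoking ∈ conditioning set.
  P5: blocked at fork node Smoking ∈ conditioning set.
  P6: blocked at fork node Smoking ∈ conditioning set.
{Age, Smoking} does not satisfy the backdoor criterion.

No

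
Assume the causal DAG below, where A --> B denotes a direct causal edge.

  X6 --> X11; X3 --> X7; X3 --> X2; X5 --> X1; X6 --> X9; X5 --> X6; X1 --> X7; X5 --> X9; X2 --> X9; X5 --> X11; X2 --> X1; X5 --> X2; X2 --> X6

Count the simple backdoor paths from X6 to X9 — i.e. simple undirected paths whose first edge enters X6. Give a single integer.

A backdoor path from X6 to X9 is any simple undirected path whose first edge points into X6 (i.e. leaves X6 via a parent).
Parents of X6: {X2, X5}.
Enumerating:
  P1: X6 <- X5 -> X2 -> X9
  P2: X6 <- X5 -> X9
  P3: X6 <- X5 -> X1 <- X2 -> X9
  P4: X6 <- X5 -> X1 -> X7 <- X3 -> X2 -> X9
  P5: X6 <- X2 <- X3 -> X7 <- X1 <- X5 -> X9
  P6: X6 <- X2 <- X5 -> X9
  P7: X6 <- X2 -> X9
  P8: X6 <- X2 -> X1 <- X5 -> X9
That exhausts the simple backdoor paths. Count: 8.

8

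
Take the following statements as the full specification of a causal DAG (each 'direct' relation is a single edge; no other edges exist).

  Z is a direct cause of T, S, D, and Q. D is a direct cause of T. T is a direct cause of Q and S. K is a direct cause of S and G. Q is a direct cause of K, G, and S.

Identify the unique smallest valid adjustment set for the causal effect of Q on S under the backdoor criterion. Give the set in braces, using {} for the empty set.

Variables eligible for adjustment (non-descendants of Q, excluding Q and S): {D, T, Z}.
Backdoor paths from Q to S:
  P1: Q <- Z -> D -> T -> S
  P2: Q <- Z -> T -> S
  P3: Q <- Z -> S
  P4: Q <- T <- Z -> S
  P5: Q <- T <- D <- Z -> S
  P6: Q <- T -> S
The empty set is not sufficient: P1 (Q <- Z -> D -> T -> S) has no collider blocking it and no conditioned non-collider, so it is open.
Try {T, Z}:
  P1: blocked at fork node Z ∈ conditioning set.
  P2: blocked at fork node Z ∈ conditioning set.
  P3: blocked at fork node Z ∈ conditioning set.
  P4: blocked at chain node T ∈ conditioning set.
  P5: blocked at chain node T ∈ conditioning set.
  P6: blocked at fork node T ∈ conditioning set.
{T, Z} contains no descendant of Q and blocks every backdoor path.
Every element of {T, Z} is needed (dropping T leaves P6 open; dropping Z leaves P3 open), so no proper subset is valid.
Among all size-2 subsets of the eligible variables, only {T, Z} blocks every backdoor path, so it is the unique smallest valid adjustment set.

{T, Z}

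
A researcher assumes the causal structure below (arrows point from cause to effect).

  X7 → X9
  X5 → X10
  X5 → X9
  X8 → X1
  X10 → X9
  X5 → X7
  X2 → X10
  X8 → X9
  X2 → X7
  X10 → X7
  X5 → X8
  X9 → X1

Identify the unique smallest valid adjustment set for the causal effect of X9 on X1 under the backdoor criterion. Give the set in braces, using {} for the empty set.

{X8}

Variables eligible for adjustment (non-descendants of X9, excluding X9 and X1): {X10, X2, X5, X7, X8}.
Backdoor paths from X9 to X1:
  P1: X9 <- X5 -> X8 -> X1
  P2: X9 <- X8 -> X1
  P3: X9 <- X10 <- X5 -> X8 -> X1
  P4: X9 <- X10 <- X2 -> X7 <- X5 -> X8 -> X1
  P5: X9 <- X10 -> X7 <- X5 -> X8 -> X1
  P6: X9 <- X7 <- X5 -> X8 -> X1
  P7: X9 <- X7 <- X2 -> X10 <- X5 -> X8 -> X1
  P8: X9 <- X7 <- X10 <- X5 -> X8 -> X1
The empty set is not sufficient: P1 (X9 <- X5 -> X8 -> X1) has no collider blocking it and no conditioned non-collider, so it is open.
Try {X8}:
  P1: blocked at chain node X8 ∈ conditioning set.
  P2: blocked at fork node X8 ∈ conditioning set.
  P3: blocked at chain node X8 ∈ conditioning set.
  P4: blocked at collider X7 (neither it nor any descendant is in the conditioning set).
  P5: blocked at collider X7 (neither it nor any descendant is in the conditioning set).
  P6: blocked at chain node X8 ∈ conditioning set.
  P7: blocked at collider X10 (neither it nor any descendant is in the conditioning set).
  P8: blocked at chain node X8 ∈ conditioning set.
{X8} contains no descendant of X9 and blocks every backdoor path.
No other singleton works — e.g. {X5} leaves P2 open — so {X8} is the unique smallest valid adjustment set.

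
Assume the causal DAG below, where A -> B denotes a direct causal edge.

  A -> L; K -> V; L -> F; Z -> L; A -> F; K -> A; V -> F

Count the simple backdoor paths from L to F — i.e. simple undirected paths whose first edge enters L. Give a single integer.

2

A backdoor path from L to F is any simple undirected path whose first edge points into L (i.e. leaves L via a parent).
Parents of L: {A, Z}.
Enumerating:
  P1: L <- A <- K -> V -> F
  P2: L <- A -> F
That exhausts the simple backdoor paths. Count: 2.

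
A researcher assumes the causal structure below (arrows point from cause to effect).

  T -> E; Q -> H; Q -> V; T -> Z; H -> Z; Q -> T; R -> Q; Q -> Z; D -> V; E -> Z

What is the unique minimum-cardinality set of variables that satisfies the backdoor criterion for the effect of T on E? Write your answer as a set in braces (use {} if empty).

Variables eligible for adjustment (non-descendants of T, excluding T and E): {D, H, Q, R, V}.
Backdoor paths from T to E:
  P1: T <- Q -> H -> Z <- E
  P2: T <- Q -> Z <- E
Each backdoor path contains an unconditioned collider, so every path is already blocked with the empty conditioning set:
  P1: blocked at collider Z (neither it nor any descendant is in the conditioning set).
  P2: blocked at collider Z (neither it nor any descendant is in the conditioning set).
The empty set is therefore the unique smallest valid set.

{}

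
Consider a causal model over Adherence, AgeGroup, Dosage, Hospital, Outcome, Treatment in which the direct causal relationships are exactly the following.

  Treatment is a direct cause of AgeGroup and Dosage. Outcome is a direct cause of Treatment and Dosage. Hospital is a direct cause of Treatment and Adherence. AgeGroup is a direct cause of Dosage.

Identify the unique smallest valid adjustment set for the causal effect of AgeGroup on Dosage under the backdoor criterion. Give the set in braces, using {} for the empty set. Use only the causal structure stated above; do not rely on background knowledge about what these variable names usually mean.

Variables eligible for adjustment (non-descendants of AgeGroup, excluding AgeGroup and Dosage): {Adherence, Hospital, Outcome, Treatment}.
Backdoor paths from AgeGroup to Dosage:
  P1: AgeGroup <- Treatment <- Outcome -> Dosage
  P2: AgeGroup <- Treatment -> Dosage
The empty set is not sufficient: P1 (AgeGroup <- Treatment <- Outcome -> Dosage) has no collider blocking it and no conditioned non-collider, so it is open.
Try {Treatment}:
  P1: blocked at chain node Treatment ∈ conditioning set.
  P2: blocked at fork node Treatment ∈ conditioning set.
{Treatment} contains no descendant of AgeGroup and blocks every backdoor path.
No other singleton works — e.g. {Hospital} leaves P1 open — so {Treatment} is the unique smallest valid adjustment set.

{Treatment}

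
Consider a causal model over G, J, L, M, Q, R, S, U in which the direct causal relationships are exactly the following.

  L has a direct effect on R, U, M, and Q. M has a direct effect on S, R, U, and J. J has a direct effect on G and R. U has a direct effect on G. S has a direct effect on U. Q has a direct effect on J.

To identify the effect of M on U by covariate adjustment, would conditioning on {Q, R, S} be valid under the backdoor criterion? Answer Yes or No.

Backdoor paths from M to U (paths whose first edge points into M):
  P1: M <- L -> Q -> J -> G <- U
  P2: M <- L -> U
  P3: M <- L -> R <- J -> G <- U
Condition 1 (no descendant of M in the set): FAILS — R and S are descendants of M.
Condition 2 (every backdoor path blocked by {Q, R, S}):
  P1: blocked at chain node Q ∈ conditioning set.
  P2: open — no interior node is in the conditioning set.
  P3: blocked at collider G (neither it nor any descendant is in the conditioning set).
{Q, R, S} does not satisfy the backdoor criterion.

No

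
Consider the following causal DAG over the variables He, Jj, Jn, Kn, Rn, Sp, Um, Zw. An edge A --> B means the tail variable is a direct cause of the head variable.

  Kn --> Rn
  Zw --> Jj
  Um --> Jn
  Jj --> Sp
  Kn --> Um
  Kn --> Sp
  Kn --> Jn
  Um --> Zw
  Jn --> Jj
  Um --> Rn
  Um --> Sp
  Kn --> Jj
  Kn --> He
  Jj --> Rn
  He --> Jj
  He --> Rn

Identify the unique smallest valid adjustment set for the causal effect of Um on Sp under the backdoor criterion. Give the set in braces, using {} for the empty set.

{Kn}

Variables eligible for adjustment (non-descendants of Um, excluding Um and Sp): {He, Kn}.
Backdoor paths from Um to Sp:
  P1: Um <- Kn -> Jn -> Jj -> Sp
  P2: Um <- Kn -> He -> Jj -> Sp
  P3: Um <- Kn -> He -> Rn <- Jj -> Sp
  P4: Um <- Kn -> Jj -> Sp
  P5: Um <- Kn -> Sp
  P6: Um <- Kn -> Rn <- He -> Jj -> Sp
  P7: Um <- Kn -> Rn <- Jj -> Sp
The empty set is not sufficient: P1 (Um <- Kn -> Jn -> Jj -> Sp) has no collider blocking it and no conditioned non-collider, so it is open.
Try {Kn}:
  P1: blocked at fork node Kn ∈ conditioning set.
  P2: blocked at fork node Kn ∈ conditioning set.
  P3: blocked at fork node Kn ∈ conditioning set.
  P4: blocked at fork node Kn ∈ conditioning set.
  P5: blocked at fork node Kn ∈ conditioning set.
  P6: blocked at fork node Kn ∈ conditioning set.
  P7: blocked at fork node Kn ∈ conditioning set.
{Kn} contains no descendant of Um and blocks every backdoor path.
No other singleton works — e.g. {He} leaves P1 open — so {Kn} is the unique smallest valid adjustment set.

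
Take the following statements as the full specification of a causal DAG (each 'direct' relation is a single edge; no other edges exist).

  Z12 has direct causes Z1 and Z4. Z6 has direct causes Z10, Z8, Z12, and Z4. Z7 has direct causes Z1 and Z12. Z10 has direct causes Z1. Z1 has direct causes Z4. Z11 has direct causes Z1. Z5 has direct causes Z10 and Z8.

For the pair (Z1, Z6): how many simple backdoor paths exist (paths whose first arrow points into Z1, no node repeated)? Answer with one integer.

2

A backdoor path from Z1 to Z6 is any simple undirected path whose first edge points into Z1 (i.e. leaves Z1 via a parent).
Parents of Z1: {Z4}.
Enumerating:
  P1: Z1 <- Z4 -> Z12 -> Z6
  P2: Z1 <- Z4 -> Z6
That exhausts the simple backdoor paths. Count: 2.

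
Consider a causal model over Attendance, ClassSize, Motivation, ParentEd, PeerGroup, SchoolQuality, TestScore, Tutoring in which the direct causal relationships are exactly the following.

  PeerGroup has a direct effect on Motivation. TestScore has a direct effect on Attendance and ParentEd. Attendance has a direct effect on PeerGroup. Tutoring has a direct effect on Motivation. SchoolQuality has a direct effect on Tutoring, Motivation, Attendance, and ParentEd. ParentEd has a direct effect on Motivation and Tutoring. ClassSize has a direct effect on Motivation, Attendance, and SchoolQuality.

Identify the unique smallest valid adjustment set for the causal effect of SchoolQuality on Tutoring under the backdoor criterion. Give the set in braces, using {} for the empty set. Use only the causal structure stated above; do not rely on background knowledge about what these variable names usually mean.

{}

Variables eligible for adjustment (non-descendants of SchoolQuality, excluding SchoolQuality and Tutoring): {ClassSize, TestScore}.
Backdoor paths from SchoolQuality to Tutoring:
  P1: SchoolQuality <- ClassSize -> Attendance <- TestScore -> ParentEd -> Tutoring
  P2: SchoolQuality <- ClassSize -> Attendance <- TestScore -> ParentEd -> Motivation <- Tutoring
  P3: SchoolQuality <- ClassSize -> Attendance -> PeerGroup -> Motivation <- ParentEd -> Tutoring
  P4: SchoolQuality <- ClassSize -> Attendance -> PeerGroup -> Motivation <- Tutoring
  P5: SchoolQuality <- ClassSize -> Motivation <- ParentEd -> Tutoring
  P6: SchoolQuality <- ClassSize -> Motivation <- Tutoring
  P7: SchoolQuality <- ClassSize -> Motivation <- PeerGroup <- Attendance <- TestScore -> ParentEd -> Tutoring
Each backdoor path contains an unconditioned collider, so every path is already blocked with the empty conditioning set:
  P1: blocked at collider Attendance (neither it nor any descendant is in the conditioning set).
  P2: blocked at collider Attendance (neither it nor any descendant is in the conditioning set).
  P3: blocked at collider Motivation (neither it nor any descendant is in the conditioning set).
  P4: blocked at collider Motivation (neither it nor any descendant is in the conditioning set).
  P5: blocked at collider Motivation (neither it nor any descendant is in the conditioning set).
  P6: blocked at collider Motivation (neither it nor any descendant is in the conditioning set).
  P7: blocked at collider Motivation (neither it nor any descendant is in the conditioning set).
The empty set is therefore the unique smallest valid set.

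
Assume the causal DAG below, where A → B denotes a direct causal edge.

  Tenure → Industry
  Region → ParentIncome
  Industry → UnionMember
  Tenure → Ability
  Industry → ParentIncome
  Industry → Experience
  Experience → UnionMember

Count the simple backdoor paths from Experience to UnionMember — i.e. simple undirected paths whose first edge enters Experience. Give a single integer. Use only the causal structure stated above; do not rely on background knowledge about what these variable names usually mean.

1

A backdoor path from Experience to UnionMember is any simple undirected path whose first edge points into Experience (i.e. leaves Experience via a parent).
Parents of Experience: {Industry}.
Enumerating:
  P1: Experience <- Industry -> UnionMember
That exhausts the simple backdoor paths. Count: 1.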